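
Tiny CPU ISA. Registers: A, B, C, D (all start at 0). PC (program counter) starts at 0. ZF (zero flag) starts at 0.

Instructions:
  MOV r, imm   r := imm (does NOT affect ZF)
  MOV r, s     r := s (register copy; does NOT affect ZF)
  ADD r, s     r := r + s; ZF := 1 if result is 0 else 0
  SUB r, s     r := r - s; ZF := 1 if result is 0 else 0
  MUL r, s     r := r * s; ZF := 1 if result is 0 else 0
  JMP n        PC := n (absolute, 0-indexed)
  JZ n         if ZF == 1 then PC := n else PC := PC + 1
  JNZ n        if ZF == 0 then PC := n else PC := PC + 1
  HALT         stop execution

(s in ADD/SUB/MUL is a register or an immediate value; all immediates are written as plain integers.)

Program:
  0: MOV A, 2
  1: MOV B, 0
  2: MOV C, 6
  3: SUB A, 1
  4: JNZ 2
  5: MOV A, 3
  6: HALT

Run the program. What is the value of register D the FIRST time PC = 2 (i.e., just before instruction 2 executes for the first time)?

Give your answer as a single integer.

Step 1: PC=0 exec 'MOV A, 2'. After: A=2 B=0 C=0 D=0 ZF=0 PC=1
Step 2: PC=1 exec 'MOV B, 0'. After: A=2 B=0 C=0 D=0 ZF=0 PC=2
First time PC=2: D=0

0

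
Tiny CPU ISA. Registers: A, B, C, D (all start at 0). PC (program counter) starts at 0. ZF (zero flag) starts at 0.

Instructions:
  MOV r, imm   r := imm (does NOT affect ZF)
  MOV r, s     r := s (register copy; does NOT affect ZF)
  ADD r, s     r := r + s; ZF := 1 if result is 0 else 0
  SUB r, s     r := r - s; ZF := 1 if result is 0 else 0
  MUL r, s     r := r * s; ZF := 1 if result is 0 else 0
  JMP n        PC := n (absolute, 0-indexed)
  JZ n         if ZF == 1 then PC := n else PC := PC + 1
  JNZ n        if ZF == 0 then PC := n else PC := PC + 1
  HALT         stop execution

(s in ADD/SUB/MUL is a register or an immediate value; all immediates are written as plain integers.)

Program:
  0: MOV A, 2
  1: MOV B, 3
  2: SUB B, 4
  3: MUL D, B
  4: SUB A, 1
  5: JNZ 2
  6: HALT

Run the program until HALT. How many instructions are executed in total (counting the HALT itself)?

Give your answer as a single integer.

Step 1: PC=0 exec 'MOV A, 2'. After: A=2 B=0 C=0 D=0 ZF=0 PC=1
Step 2: PC=1 exec 'MOV B, 3'. After: A=2 B=3 C=0 D=0 ZF=0 PC=2
Step 3: PC=2 exec 'SUB B, 4'. After: A=2 B=-1 C=0 D=0 ZF=0 PC=3
Step 4: PC=3 exec 'MUL D, B'. After: A=2 B=-1 C=0 D=0 ZF=1 PC=4
Step 5: PC=4 exec 'SUB A, 1'. After: A=1 B=-1 C=0 D=0 ZF=0 PC=5
Step 6: PC=5 exec 'JNZ 2'. After: A=1 B=-1 C=0 D=0 ZF=0 PC=2
Step 7: PC=2 exec 'SUB B, 4'. After: A=1 B=-5 C=0 D=0 ZF=0 PC=3
Step 8: PC=3 exec 'MUL D, B'. After: A=1 B=-5 C=0 D=0 ZF=1 PC=4
Step 9: PC=4 exec 'SUB A, 1'. After: A=0 B=-5 C=0 D=0 ZF=1 PC=5
Step 10: PC=5 exec 'JNZ 2'. After: A=0 B=-5 C=0 D=0 ZF=1 PC=6
Step 11: PC=6 exec 'HALT'. After: A=0 B=-5 C=0 D=0 ZF=1 PC=6 HALTED
Total instructions executed: 11

Answer: 11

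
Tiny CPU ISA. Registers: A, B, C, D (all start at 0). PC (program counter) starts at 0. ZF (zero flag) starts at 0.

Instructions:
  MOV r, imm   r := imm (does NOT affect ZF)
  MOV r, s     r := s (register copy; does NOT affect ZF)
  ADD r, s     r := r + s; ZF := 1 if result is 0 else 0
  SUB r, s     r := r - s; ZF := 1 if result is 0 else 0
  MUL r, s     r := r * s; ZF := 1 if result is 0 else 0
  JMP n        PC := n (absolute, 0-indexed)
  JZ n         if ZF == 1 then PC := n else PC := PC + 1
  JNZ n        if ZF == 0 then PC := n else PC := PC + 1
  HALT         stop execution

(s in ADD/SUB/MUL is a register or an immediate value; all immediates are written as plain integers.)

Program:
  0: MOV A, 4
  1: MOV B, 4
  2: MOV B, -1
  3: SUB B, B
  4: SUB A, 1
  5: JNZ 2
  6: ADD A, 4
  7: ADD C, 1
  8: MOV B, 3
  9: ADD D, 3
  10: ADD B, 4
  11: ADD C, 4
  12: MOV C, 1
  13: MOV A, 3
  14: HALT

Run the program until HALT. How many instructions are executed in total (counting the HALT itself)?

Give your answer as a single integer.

Step 1: PC=0 exec 'MOV A, 4'. After: A=4 B=0 C=0 D=0 ZF=0 PC=1
Step 2: PC=1 exec 'MOV B, 4'. After: A=4 B=4 C=0 D=0 ZF=0 PC=2
Step 3: PC=2 exec 'MOV B, -1'. After: A=4 B=-1 C=0 D=0 ZF=0 PC=3
Step 4: PC=3 exec 'SUB B, B'. After: A=4 B=0 C=0 D=0 ZF=1 PC=4
Step 5: PC=4 exec 'SUB A, 1'. After: A=3 B=0 C=0 D=0 ZF=0 PC=5
Step 6: PC=5 exec 'JNZ 2'. After: A=3 B=0 C=0 D=0 ZF=0 PC=2
Step 7: PC=2 exec 'MOV B, -1'. After: A=3 B=-1 C=0 D=0 ZF=0 PC=3
Step 8: PC=3 exec 'SUB B, B'. After: A=3 B=0 C=0 D=0 ZF=1 PC=4
Step 9: PC=4 exec 'SUB A, 1'. After: A=2 B=0 C=0 D=0 ZF=0 PC=5
Step 10: PC=5 exec 'JNZ 2'. After: A=2 B=0 C=0 D=0 ZF=0 PC=2
Step 11: PC=2 exec 'MOV B, -1'. After: A=2 B=-1 C=0 D=0 ZF=0 PC=3
Step 12: PC=3 exec 'SUB B, B'. After: A=2 B=0 C=0 D=0 ZF=1 PC=4
Step 13: PC=4 exec 'SUB A, 1'. After: A=1 B=0 C=0 D=0 ZF=0 PC=5
Step 14: PC=5 exec 'JNZ 2'. After: A=1 B=0 C=0 D=0 ZF=0 PC=2
Step 15: PC=2 exec 'MOV B, -1'. After: A=1 B=-1 C=0 D=0 ZF=0 PC=3
Step 16: PC=3 exec 'SUB B, B'. After: A=1 B=0 C=0 D=0 ZF=1 PC=4
Step 17: PC=4 exec 'SUB A, 1'. After: A=0 B=0 C=0 D=0 ZF=1 PC=5
Step 18: PC=5 exec 'JNZ 2'. After: A=0 B=0 C=0 D=0 ZF=1 PC=6
Step 19: PC=6 exec 'ADD A, 4'. After: A=4 B=0 C=0 D=0 ZF=0 PC=7
Step 20: PC=7 exec 'ADD C, 1'. After: A=4 B=0 C=1 D=0 ZF=0 PC=8
Step 21: PC=8 exec 'MOV B, 3'. After: A=4 B=3 C=1 D=0 ZF=0 PC=9
Step 22: PC=9 exec 'ADD D, 3'. After: A=4 B=3 C=1 D=3 ZF=0 PC=10
Step 23: PC=10 exec 'ADD B, 4'. After: A=4 B=7 C=1 D=3 ZF=0 PC=11
Step 24: PC=11 exec 'ADD C, 4'. After: A=4 B=7 C=5 D=3 ZF=0 PC=12
Step 25: PC=12 exec 'MOV C, 1'. After: A=4 B=7 C=1 D=3 ZF=0 PC=13
Step 26: PC=13 exec 'MOV A, 3'. After: A=3 B=7 C=1 D=3 ZF=0 PC=14
Step 27: PC=14 exec 'HALT'. After: A=3 B=7 C=1 D=3 ZF=0 PC=14 HALTED
Total instructions executed: 27

Answer: 27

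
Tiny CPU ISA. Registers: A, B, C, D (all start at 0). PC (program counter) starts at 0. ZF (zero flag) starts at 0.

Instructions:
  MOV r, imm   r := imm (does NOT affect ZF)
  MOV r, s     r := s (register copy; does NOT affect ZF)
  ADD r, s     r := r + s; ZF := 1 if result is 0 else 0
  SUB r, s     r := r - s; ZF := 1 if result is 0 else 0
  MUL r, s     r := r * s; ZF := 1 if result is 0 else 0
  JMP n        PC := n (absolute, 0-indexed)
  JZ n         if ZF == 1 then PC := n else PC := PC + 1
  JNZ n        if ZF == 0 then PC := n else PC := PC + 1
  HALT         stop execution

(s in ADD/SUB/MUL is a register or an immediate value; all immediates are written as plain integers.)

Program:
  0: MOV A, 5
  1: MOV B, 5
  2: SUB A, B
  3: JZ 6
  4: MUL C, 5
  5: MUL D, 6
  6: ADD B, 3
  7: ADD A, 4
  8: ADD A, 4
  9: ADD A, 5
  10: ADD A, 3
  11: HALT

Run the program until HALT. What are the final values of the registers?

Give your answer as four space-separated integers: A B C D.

Step 1: PC=0 exec 'MOV A, 5'. After: A=5 B=0 C=0 D=0 ZF=0 PC=1
Step 2: PC=1 exec 'MOV B, 5'. After: A=5 B=5 C=0 D=0 ZF=0 PC=2
Step 3: PC=2 exec 'SUB A, B'. After: A=0 B=5 C=0 D=0 ZF=1 PC=3
Step 4: PC=3 exec 'JZ 6'. After: A=0 B=5 C=0 D=0 ZF=1 PC=6
Step 5: PC=6 exec 'ADD B, 3'. After: A=0 B=8 C=0 D=0 ZF=0 PC=7
Step 6: PC=7 exec 'ADD A, 4'. After: A=4 B=8 C=0 D=0 ZF=0 PC=8
Step 7: PC=8 exec 'ADD A, 4'. After: A=8 B=8 C=0 D=0 ZF=0 PC=9
Step 8: PC=9 exec 'ADD A, 5'. After: A=13 B=8 C=0 D=0 ZF=0 PC=10
Step 9: PC=10 exec 'ADD A, 3'. After: A=16 B=8 C=0 D=0 ZF=0 PC=11
Step 10: PC=11 exec 'HALT'. After: A=16 B=8 C=0 D=0 ZF=0 PC=11 HALTED

Answer: 16 8 0 0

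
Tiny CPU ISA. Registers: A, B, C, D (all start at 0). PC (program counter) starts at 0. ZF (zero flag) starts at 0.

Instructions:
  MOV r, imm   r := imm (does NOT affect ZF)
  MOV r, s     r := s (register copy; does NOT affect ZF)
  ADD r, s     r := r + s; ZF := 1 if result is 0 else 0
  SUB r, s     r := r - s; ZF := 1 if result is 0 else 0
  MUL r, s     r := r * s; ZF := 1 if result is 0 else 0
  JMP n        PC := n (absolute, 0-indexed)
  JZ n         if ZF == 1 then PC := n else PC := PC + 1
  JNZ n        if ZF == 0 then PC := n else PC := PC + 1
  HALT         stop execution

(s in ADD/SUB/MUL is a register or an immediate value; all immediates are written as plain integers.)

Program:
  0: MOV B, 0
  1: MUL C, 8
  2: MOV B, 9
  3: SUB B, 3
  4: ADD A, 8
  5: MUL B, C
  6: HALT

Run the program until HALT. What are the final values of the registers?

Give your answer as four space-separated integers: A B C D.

Answer: 8 0 0 0

Derivation:
Step 1: PC=0 exec 'MOV B, 0'. After: A=0 B=0 C=0 D=0 ZF=0 PC=1
Step 2: PC=1 exec 'MUL C, 8'. After: A=0 B=0 C=0 D=0 ZF=1 PC=2
Step 3: PC=2 exec 'MOV B, 9'. After: A=0 B=9 C=0 D=0 ZF=1 PC=3
Step 4: PC=3 exec 'SUB B, 3'. After: A=0 B=6 C=0 D=0 ZF=0 PC=4
Step 5: PC=4 exec 'ADD A, 8'. After: A=8 B=6 C=0 D=0 ZF=0 PC=5
Step 6: PC=5 exec 'MUL B, C'. After: A=8 B=0 C=0 D=0 ZF=1 PC=6
Step 7: PC=6 exec 'HALT'. After: A=8 B=0 C=0 D=0 ZF=1 PC=6 HALTED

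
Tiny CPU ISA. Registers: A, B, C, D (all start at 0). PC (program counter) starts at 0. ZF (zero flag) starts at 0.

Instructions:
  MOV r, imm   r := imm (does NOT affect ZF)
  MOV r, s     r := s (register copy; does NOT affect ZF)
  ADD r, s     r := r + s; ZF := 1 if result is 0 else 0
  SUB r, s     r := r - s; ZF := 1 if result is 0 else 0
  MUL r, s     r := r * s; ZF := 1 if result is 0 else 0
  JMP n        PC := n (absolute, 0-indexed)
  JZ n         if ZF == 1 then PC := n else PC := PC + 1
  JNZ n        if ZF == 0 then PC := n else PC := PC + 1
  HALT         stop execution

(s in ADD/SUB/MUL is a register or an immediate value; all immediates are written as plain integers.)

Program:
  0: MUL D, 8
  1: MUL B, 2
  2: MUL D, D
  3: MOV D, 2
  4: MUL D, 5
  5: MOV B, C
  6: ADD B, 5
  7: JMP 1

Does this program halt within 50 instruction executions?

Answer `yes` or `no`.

Step 1: PC=0 exec 'MUL D, 8'. After: A=0 B=0 C=0 D=0 ZF=1 PC=1
Step 2: PC=1 exec 'MUL B, 2'. After: A=0 B=0 C=0 D=0 ZF=1 PC=2
Step 3: PC=2 exec 'MUL D, D'. After: A=0 B=0 C=0 D=0 ZF=1 PC=3
Step 4: PC=3 exec 'MOV D, 2'. After: A=0 B=0 C=0 D=2 ZF=1 PC=4
Step 5: PC=4 exec 'MUL D, 5'. After: A=0 B=0 C=0 D=10 ZF=0 PC=5
Step 6: PC=5 exec 'MOV B, C'. After: A=0 B=0 C=0 D=10 ZF=0 PC=6
Step 7: PC=6 exec 'ADD B, 5'. After: A=0 B=5 C=0 D=10 ZF=0 PC=7
Step 8: PC=7 exec 'JMP 1'. After: A=0 B=5 C=0 D=10 ZF=0 PC=1
Step 9: PC=1 exec 'MUL B, 2'. After: A=0 B=10 C=0 D=10 ZF=0 PC=2
Step 10: PC=2 exec 'MUL D, D'. After: A=0 B=10 C=0 D=100 ZF=0 PC=3
Step 11: PC=3 exec 'MOV D, 2'. After: A=0 B=10 C=0 D=2 ZF=0 PC=4
Step 12: PC=4 exec 'MUL D, 5'. After: A=0 B=10 C=0 D=10 ZF=0 PC=5
Step 13: PC=5 exec 'MOV B, C'. After: A=0 B=0 C=0 D=10 ZF=0 PC=6
State after step 13 equals state after step 6: the program is in a cycle of length 7 and will never halt.

Answer: no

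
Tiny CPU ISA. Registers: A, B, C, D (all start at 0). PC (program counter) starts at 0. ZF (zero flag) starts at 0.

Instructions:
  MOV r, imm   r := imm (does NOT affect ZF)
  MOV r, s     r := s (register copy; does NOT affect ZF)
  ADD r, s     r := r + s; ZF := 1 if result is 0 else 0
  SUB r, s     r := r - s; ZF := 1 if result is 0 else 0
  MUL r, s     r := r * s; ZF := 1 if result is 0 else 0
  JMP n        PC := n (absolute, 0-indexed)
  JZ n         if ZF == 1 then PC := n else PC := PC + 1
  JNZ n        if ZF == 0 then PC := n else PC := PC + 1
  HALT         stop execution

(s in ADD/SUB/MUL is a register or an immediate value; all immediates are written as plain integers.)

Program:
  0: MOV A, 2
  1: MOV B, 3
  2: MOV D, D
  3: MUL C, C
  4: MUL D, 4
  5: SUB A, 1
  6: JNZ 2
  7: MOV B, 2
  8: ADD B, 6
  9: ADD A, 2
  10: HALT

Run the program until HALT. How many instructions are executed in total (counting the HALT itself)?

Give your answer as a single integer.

Step 1: PC=0 exec 'MOV A, 2'. After: A=2 B=0 C=0 D=0 ZF=0 PC=1
Step 2: PC=1 exec 'MOV B, 3'. After: A=2 B=3 C=0 D=0 ZF=0 PC=2
Step 3: PC=2 exec 'MOV D, D'. After: A=2 B=3 C=0 D=0 ZF=0 PC=3
Step 4: PC=3 exec 'MUL C, C'. After: A=2 B=3 C=0 D=0 ZF=1 PC=4
Step 5: PC=4 exec 'MUL D, 4'. After: A=2 B=3 C=0 D=0 ZF=1 PC=5
Step 6: PC=5 exec 'SUB A, 1'. After: A=1 B=3 C=0 D=0 ZF=0 PC=6
Step 7: PC=6 exec 'JNZ 2'. After: A=1 B=3 C=0 D=0 ZF=0 PC=2
Step 8: PC=2 exec 'MOV D, D'. After: A=1 B=3 C=0 D=0 ZF=0 PC=3
Step 9: PC=3 exec 'MUL C, C'. After: A=1 B=3 C=0 D=0 ZF=1 PC=4
Step 10: PC=4 exec 'MUL D, 4'. After: A=1 B=3 C=0 D=0 ZF=1 PC=5
Step 11: PC=5 exec 'SUB A, 1'. After: A=0 B=3 C=0 D=0 ZF=1 PC=6
Step 12: PC=6 exec 'JNZ 2'. After: A=0 B=3 C=0 D=0 ZF=1 PC=7
Step 13: PC=7 exec 'MOV B, 2'. After: A=0 B=2 C=0 D=0 ZF=1 PC=8
Step 14: PC=8 exec 'ADD B, 6'. After: A=0 B=8 C=0 D=0 ZF=0 PC=9
Step 15: PC=9 exec 'ADD A, 2'. After: A=2 B=8 C=0 D=0 ZF=0 PC=10
Step 16: PC=10 exec 'HALT'. After: A=2 B=8 C=0 D=0 ZF=0 PC=10 HALTED
Total instructions executed: 16

Answer: 16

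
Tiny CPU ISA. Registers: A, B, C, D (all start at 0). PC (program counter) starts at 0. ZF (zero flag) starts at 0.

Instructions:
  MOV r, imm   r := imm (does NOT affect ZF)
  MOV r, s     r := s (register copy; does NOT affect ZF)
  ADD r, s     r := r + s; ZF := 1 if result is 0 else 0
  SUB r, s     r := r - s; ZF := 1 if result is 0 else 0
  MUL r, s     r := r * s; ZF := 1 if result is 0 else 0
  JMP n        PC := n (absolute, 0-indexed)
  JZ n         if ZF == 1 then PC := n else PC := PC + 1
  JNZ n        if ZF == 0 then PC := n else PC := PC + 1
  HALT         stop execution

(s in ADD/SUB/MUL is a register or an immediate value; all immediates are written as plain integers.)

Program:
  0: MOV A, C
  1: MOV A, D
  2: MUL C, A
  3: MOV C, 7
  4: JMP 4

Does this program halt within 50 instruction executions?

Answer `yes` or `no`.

Answer: no

Derivation:
Step 1: PC=0 exec 'MOV A, C'. After: A=0 B=0 C=0 D=0 ZF=0 PC=1
Step 2: PC=1 exec 'MOV A, D'. After: A=0 B=0 C=0 D=0 ZF=0 PC=2
Step 3: PC=2 exec 'MUL C, A'. After: A=0 B=0 C=0 D=0 ZF=1 PC=3
Step 4: PC=3 exec 'MOV C, 7'. After: A=0 B=0 C=7 D=0 ZF=1 PC=4
Step 5: PC=4 exec 'JMP 4'. After: A=0 B=0 C=7 D=0 ZF=1 PC=4
State after step 5 equals state after step 4: the program is in a cycle of length 1 and will never halt.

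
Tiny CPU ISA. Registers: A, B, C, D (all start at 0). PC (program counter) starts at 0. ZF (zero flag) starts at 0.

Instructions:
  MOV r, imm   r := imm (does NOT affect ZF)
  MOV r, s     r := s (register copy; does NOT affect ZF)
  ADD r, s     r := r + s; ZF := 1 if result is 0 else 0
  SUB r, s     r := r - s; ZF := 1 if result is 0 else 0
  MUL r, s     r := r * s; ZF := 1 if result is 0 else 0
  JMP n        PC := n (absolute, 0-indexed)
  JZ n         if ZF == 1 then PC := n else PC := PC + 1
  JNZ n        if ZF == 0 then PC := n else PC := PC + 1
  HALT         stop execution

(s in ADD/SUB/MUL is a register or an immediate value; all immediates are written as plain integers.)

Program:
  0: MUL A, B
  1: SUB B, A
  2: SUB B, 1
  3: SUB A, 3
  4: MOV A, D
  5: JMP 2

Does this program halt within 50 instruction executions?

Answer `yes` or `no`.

Step 1: PC=0 exec 'MUL A, B'. After: A=0 B=0 C=0 D=0 ZF=1 PC=1
Step 2: PC=1 exec 'SUB B, A'. After: A=0 B=0 C=0 D=0 ZF=1 PC=2
Step 3: PC=2 exec 'SUB B, 1'. After: A=0 B=-1 C=0 D=0 ZF=0 PC=3
Step 4: PC=3 exec 'SUB A, 3'. After: A=-3 B=-1 C=0 D=0 ZF=0 PC=4
Step 5: PC=4 exec 'MOV A, D'. After: A=0 B=-1 C=0 D=0 ZF=0 PC=5
Step 6: PC=5 exec 'JMP 2'. After: A=0 B=-1 C=0 D=0 ZF=0 PC=2
Step 7: PC=2 exec 'SUB B, 1'. After: A=0 B=-2 C=0 D=0 ZF=0 PC=3
Step 8: PC=3 exec 'SUB A, 3'. After: A=-3 B=-2 C=0 D=0 ZF=0 PC=4
Step 9: PC=4 exec 'MOV A, D'. After: A=0 B=-2 C=0 D=0 ZF=0 PC=5
Step 10: PC=5 exec 'JMP 2'. After: A=0 B=-2 C=0 D=0 ZF=0 PC=2
Step 11: PC=2 exec 'SUB B, 1'. After: A=0 B=-3 C=0 D=0 ZF=0 PC=3
Step 12: PC=3 exec 'SUB A, 3'. After: A=-3 B=-3 C=0 D=0 ZF=0 PC=4
Step 13: PC=4 exec 'MOV A, D'. After: A=0 B=-3 C=0 D=0 ZF=0 PC=5
Step 14: PC=5 exec 'JMP 2'. After: A=0 B=-3 C=0 D=0 ZF=0 PC=2
Step 15: PC=2 exec 'SUB B, 1'. After: A=0 B=-4 C=0 D=0 ZF=0 PC=3
After 50 steps: not halted. PC revisits the same instructions with no path to HALT; will never halt.

Answer: no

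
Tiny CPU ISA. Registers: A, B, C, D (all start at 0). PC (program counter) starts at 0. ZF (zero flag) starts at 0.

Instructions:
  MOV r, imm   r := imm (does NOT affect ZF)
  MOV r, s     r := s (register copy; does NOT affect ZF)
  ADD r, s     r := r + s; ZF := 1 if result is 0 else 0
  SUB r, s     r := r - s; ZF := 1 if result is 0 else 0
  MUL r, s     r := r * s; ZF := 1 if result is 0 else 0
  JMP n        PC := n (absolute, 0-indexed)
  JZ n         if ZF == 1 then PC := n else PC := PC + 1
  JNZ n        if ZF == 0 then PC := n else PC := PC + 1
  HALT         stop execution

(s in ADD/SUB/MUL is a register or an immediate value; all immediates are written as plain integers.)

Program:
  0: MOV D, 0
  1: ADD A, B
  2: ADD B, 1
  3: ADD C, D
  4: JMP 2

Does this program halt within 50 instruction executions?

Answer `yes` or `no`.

Answer: no

Derivation:
Step 1: PC=0 exec 'MOV D, 0'. After: A=0 B=0 C=0 D=0 ZF=0 PC=1
Step 2: PC=1 exec 'ADD A, B'. After: A=0 B=0 C=0 D=0 ZF=1 PC=2
Step 3: PC=2 exec 'ADD B, 1'. After: A=0 B=1 C=0 D=0 ZF=0 PC=3
Step 4: PC=3 exec 'ADD C, D'. After: A=0 B=1 C=0 D=0 ZF=1 PC=4
Step 5: PC=4 exec 'JMP 2'. After: A=0 B=1 C=0 D=0 ZF=1 PC=2
Step 6: PC=2 exec 'ADD B, 1'. After: A=0 B=2 C=0 D=0 ZF=0 PC=3
Step 7: PC=3 exec 'ADD C, D'. After: A=0 B=2 C=0 D=0 ZF=1 PC=4
Step 8: PC=4 exec 'JMP 2'. After: A=0 B=2 C=0 D=0 ZF=1 PC=2
Step 9: PC=2 exec 'ADD B, 1'. After: A=0 B=3 C=0 D=0 ZF=0 PC=3
Step 10: PC=3 exec 'ADD C, D'. After: A=0 B=3 C=0 D=0 ZF=1 PC=4
Step 11: PC=4 exec 'JMP 2'. After: A=0 B=3 C=0 D=0 ZF=1 PC=2
Step 12: PC=2 exec 'ADD B, 1'. After: A=0 B=4 C=0 D=0 ZF=0 PC=3
Step 13: PC=3 exec 'ADD C, D'. After: A=0 B=4 C=0 D=0 ZF=1 PC=4
Step 14: PC=4 exec 'JMP 2'. After: A=0 B=4 C=0 D=0 ZF=1 PC=2
Step 15: PC=2 exec 'ADD B, 1'. After: A=0 B=5 C=0 D=0 ZF=0 PC=3
After 50 steps: not halted. PC revisits the same instructions with no path to HALT; will never halt.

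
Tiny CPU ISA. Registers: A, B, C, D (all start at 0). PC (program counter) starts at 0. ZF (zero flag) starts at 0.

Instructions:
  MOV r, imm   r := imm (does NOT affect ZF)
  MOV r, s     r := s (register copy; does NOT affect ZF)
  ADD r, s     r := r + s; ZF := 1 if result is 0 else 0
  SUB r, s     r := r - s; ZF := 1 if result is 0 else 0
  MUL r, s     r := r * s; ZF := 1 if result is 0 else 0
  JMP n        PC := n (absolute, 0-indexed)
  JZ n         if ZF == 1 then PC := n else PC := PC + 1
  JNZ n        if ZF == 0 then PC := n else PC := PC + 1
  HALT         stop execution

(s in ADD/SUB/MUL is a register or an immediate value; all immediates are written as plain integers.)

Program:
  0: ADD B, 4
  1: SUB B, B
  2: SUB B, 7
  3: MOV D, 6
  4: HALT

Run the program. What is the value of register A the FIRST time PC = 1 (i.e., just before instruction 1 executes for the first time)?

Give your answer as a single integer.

Step 1: PC=0 exec 'ADD B, 4'. After: A=0 B=4 C=0 D=0 ZF=0 PC=1
First time PC=1: A=0

0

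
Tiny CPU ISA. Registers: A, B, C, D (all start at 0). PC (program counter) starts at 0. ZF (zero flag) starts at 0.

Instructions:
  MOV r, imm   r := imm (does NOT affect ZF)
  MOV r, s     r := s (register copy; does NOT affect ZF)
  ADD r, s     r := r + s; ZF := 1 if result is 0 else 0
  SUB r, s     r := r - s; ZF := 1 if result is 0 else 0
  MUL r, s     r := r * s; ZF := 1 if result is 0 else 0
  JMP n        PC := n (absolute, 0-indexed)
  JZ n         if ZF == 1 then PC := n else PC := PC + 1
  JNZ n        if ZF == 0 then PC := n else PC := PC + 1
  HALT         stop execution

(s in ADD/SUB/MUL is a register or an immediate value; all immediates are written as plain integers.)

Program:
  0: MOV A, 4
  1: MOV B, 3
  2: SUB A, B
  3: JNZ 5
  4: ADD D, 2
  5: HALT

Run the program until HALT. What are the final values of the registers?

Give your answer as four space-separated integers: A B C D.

Answer: 1 3 0 0

Derivation:
Step 1: PC=0 exec 'MOV A, 4'. After: A=4 B=0 C=0 D=0 ZF=0 PC=1
Step 2: PC=1 exec 'MOV B, 3'. After: A=4 B=3 C=0 D=0 ZF=0 PC=2
Step 3: PC=2 exec 'SUB A, B'. After: A=1 B=3 C=0 D=0 ZF=0 PC=3
Step 4: PC=3 exec 'JNZ 5'. After: A=1 B=3 C=0 D=0 ZF=0 PC=5
Step 5: PC=5 exec 'HALT'. After: A=1 B=3 C=0 D=0 ZF=0 PC=5 HALTED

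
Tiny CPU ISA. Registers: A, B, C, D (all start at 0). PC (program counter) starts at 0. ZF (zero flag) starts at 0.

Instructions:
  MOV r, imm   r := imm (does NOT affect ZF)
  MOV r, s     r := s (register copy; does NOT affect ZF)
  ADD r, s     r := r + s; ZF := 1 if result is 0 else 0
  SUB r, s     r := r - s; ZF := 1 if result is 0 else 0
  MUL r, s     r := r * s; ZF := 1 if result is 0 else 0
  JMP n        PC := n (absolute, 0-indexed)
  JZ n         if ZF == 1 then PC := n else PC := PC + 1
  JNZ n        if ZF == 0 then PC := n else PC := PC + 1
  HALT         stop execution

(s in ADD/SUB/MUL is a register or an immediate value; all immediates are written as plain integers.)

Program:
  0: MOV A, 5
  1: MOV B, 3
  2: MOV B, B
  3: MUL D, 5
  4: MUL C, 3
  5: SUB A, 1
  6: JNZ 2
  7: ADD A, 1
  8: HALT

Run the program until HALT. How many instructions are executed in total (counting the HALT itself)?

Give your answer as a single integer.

Step 1: PC=0 exec 'MOV A, 5'. After: A=5 B=0 C=0 D=0 ZF=0 PC=1
Step 2: PC=1 exec 'MOV B, 3'. After: A=5 B=3 C=0 D=0 ZF=0 PC=2
Step 3: PC=2 exec 'MOV B, B'. After: A=5 B=3 C=0 D=0 ZF=0 PC=3
Step 4: PC=3 exec 'MUL D, 5'. After: A=5 B=3 C=0 D=0 ZF=1 PC=4
Step 5: PC=4 exec 'MUL C, 3'. After: A=5 B=3 C=0 D=0 ZF=1 PC=5
Step 6: PC=5 exec 'SUB A, 1'. After: A=4 B=3 C=0 D=0 ZF=0 PC=6
Step 7: PC=6 exec 'JNZ 2'. After: A=4 B=3 C=0 D=0 ZF=0 PC=2
Step 8: PC=2 exec 'MOV B, B'. After: A=4 B=3 C=0 D=0 ZF=0 PC=3
Step 9: PC=3 exec 'MUL D, 5'. After: A=4 B=3 C=0 D=0 ZF=1 PC=4
Step 10: PC=4 exec 'MUL C, 3'. After: A=4 B=3 C=0 D=0 ZF=1 PC=5
Step 11: PC=5 exec 'SUB A, 1'. After: A=3 B=3 C=0 D=0 ZF=0 PC=6
Step 12: PC=6 exec 'JNZ 2'. After: A=3 B=3 C=0 D=0 ZF=0 PC=2
Step 13: PC=2 exec 'MOV B, B'. After: A=3 B=3 C=0 D=0 ZF=0 PC=3
Step 14: PC=3 exec 'MUL D, 5'. After: A=3 B=3 C=0 D=0 ZF=1 PC=4
Step 15: PC=4 exec 'MUL C, 3'. After: A=3 B=3 C=0 D=0 ZF=1 PC=5
Step 16: PC=5 exec 'SUB A, 1'. After: A=2 B=3 C=0 D=0 ZF=0 PC=6
Step 17: PC=6 exec 'JNZ 2'. After: A=2 B=3 C=0 D=0 ZF=0 PC=2
Step 18: PC=2 exec 'MOV B, B'. After: A=2 B=3 C=0 D=0 ZF=0 PC=3
Step 19: PC=3 exec 'MUL D, 5'. After: A=2 B=3 C=0 D=0 ZF=1 PC=4
Step 20: PC=4 exec 'MUL C, 3'. After: A=2 B=3 C=0 D=0 ZF=1 PC=5
Step 21: PC=5 exec 'SUB A, 1'. After: A=1 B=3 C=0 D=0 ZF=0 PC=6
Step 22: PC=6 exec 'JNZ 2'. After: A=1 B=3 C=0 D=0 ZF=0 PC=2
Step 23: PC=2 exec 'MOV B, B'. After: A=1 B=3 C=0 D=0 ZF=0 PC=3
Step 24: PC=3 exec 'MUL D, 5'. After: A=1 B=3 C=0 D=0 ZF=1 PC=4
Step 25: PC=4 exec 'MUL C, 3'. After: A=1 B=3 C=0 D=0 ZF=1 PC=5
Step 26: PC=5 exec 'SUB A, 1'. After: A=0 B=3 C=0 D=0 ZF=1 PC=6
Step 27: PC=6 exec 'JNZ 2'. After: A=0 B=3 C=0 D=0 ZF=1 PC=7
Step 28: PC=7 exec 'ADD A, 1'. After: A=1 B=3 C=0 D=0 ZF=0 PC=8
Step 29: PC=8 exec 'HALT'. After: A=1 B=3 C=0 D=0 ZF=0 PC=8 HALTED
Total instructions executed: 29

Answer: 29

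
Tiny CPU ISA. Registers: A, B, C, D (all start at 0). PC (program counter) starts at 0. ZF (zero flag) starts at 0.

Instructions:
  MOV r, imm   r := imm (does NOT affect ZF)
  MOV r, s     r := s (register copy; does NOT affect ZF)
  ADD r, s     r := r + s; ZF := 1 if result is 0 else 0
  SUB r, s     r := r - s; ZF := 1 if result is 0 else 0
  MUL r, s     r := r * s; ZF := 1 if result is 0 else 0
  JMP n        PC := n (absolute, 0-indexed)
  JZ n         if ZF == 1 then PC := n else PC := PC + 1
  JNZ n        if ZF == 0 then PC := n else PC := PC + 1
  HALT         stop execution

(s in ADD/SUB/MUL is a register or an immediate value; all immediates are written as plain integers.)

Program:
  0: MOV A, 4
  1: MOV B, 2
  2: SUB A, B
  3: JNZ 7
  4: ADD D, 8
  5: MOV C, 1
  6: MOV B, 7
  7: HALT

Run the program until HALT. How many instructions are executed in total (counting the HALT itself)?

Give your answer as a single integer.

Answer: 5

Derivation:
Step 1: PC=0 exec 'MOV A, 4'. After: A=4 B=0 C=0 D=0 ZF=0 PC=1
Step 2: PC=1 exec 'MOV B, 2'. After: A=4 B=2 C=0 D=0 ZF=0 PC=2
Step 3: PC=2 exec 'SUB A, B'. After: A=2 B=2 C=0 D=0 ZF=0 PC=3
Step 4: PC=3 exec 'JNZ 7'. After: A=2 B=2 C=0 D=0 ZF=0 PC=7
Step 5: PC=7 exec 'HALT'. After: A=2 B=2 C=0 D=0 ZF=0 PC=7 HALTED
Total instructions executed: 5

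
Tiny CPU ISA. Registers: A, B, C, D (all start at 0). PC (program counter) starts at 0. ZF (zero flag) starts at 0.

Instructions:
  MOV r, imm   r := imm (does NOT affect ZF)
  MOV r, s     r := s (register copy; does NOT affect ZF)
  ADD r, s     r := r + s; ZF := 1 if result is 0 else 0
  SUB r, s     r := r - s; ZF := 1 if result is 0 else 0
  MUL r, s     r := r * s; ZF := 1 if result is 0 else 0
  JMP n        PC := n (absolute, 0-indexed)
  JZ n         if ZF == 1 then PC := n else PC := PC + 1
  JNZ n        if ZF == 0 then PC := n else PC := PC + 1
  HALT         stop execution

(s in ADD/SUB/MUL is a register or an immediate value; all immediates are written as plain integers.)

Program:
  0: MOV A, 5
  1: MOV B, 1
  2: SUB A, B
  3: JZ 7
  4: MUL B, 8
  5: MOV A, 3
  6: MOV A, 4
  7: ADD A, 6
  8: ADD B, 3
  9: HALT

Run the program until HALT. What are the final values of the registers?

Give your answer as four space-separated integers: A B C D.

Answer: 10 11 0 0

Derivation:
Step 1: PC=0 exec 'MOV A, 5'. After: A=5 B=0 C=0 D=0 ZF=0 PC=1
Step 2: PC=1 exec 'MOV B, 1'. After: A=5 B=1 C=0 D=0 ZF=0 PC=2
Step 3: PC=2 exec 'SUB A, B'. After: A=4 B=1 C=0 D=0 ZF=0 PC=3
Step 4: PC=3 exec 'JZ 7'. After: A=4 B=1 C=0 D=0 ZF=0 PC=4
Step 5: PC=4 exec 'MUL B, 8'. After: A=4 B=8 C=0 D=0 ZF=0 PC=5
Step 6: PC=5 exec 'MOV A, 3'. After: A=3 B=8 C=0 D=0 ZF=0 PC=6
Step 7: PC=6 exec 'MOV A, 4'. After: A=4 B=8 C=0 D=0 ZF=0 PC=7
Step 8: PC=7 exec 'ADD A, 6'. After: A=10 B=8 C=0 D=0 ZF=0 PC=8
Step 9: PC=8 exec 'ADD B, 3'. After: A=10 B=11 C=0 D=0 ZF=0 PC=9
Step 10: PC=9 exec 'HALT'. After: A=10 B=11 C=0 D=0 ZF=0 PC=9 HALTED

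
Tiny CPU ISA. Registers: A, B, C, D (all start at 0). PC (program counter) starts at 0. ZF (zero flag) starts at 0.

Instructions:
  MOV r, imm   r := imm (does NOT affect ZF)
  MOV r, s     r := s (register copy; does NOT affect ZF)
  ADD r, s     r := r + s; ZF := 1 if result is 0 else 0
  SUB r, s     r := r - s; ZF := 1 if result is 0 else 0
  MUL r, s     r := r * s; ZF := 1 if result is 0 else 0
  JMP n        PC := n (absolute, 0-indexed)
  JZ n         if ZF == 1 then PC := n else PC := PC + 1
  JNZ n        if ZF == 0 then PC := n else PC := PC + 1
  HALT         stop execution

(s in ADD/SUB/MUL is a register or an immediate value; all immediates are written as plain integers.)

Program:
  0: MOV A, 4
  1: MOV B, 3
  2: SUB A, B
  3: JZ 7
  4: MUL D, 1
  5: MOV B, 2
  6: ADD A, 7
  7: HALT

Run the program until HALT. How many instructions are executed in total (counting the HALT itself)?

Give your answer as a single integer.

Step 1: PC=0 exec 'MOV A, 4'. After: A=4 B=0 C=0 D=0 ZF=0 PC=1
Step 2: PC=1 exec 'MOV B, 3'. After: A=4 B=3 C=0 D=0 ZF=0 PC=2
Step 3: PC=2 exec 'SUB A, B'. After: A=1 B=3 C=0 D=0 ZF=0 PC=3
Step 4: PC=3 exec 'JZ 7'. After: A=1 B=3 C=0 D=0 ZF=0 PC=4
Step 5: PC=4 exec 'MUL D, 1'. After: A=1 B=3 C=0 D=0 ZF=1 PC=5
Step 6: PC=5 exec 'MOV B, 2'. After: A=1 B=2 C=0 D=0 ZF=1 PC=6
Step 7: PC=6 exec 'ADD A, 7'. After: A=8 B=2 C=0 D=0 ZF=0 PC=7
Step 8: PC=7 exec 'HALT'. After: A=8 B=2 C=0 D=0 ZF=0 PC=7 HALTED
Total instructions executed: 8

Answer: 8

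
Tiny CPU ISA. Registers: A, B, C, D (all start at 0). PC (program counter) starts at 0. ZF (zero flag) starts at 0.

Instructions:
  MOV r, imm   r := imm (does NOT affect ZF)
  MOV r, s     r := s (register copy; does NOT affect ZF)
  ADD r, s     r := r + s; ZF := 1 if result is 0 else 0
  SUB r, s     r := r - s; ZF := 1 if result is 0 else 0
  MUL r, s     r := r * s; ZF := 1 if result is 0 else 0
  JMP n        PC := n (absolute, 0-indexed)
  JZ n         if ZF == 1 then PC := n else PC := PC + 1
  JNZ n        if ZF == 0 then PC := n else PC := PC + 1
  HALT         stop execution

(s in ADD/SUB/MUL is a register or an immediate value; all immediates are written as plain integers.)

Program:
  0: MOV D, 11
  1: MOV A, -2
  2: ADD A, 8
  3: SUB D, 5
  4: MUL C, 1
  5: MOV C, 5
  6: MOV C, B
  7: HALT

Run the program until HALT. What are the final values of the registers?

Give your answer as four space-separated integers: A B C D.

Answer: 6 0 0 6

Derivation:
Step 1: PC=0 exec 'MOV D, 11'. After: A=0 B=0 C=0 D=11 ZF=0 PC=1
Step 2: PC=1 exec 'MOV A, -2'. After: A=-2 B=0 C=0 D=11 ZF=0 PC=2
Step 3: PC=2 exec 'ADD A, 8'. After: A=6 B=0 C=0 D=11 ZF=0 PC=3
Step 4: PC=3 exec 'SUB D, 5'. After: A=6 B=0 C=0 D=6 ZF=0 PC=4
Step 5: PC=4 exec 'MUL C, 1'. After: A=6 B=0 C=0 D=6 ZF=1 PC=5
Step 6: PC=5 exec 'MOV C, 5'. After: A=6 B=0 C=5 D=6 ZF=1 PC=6
Step 7: PC=6 exec 'MOV C, B'. After: A=6 B=0 C=0 D=6 ZF=1 PC=7
Step 8: PC=7 exec 'HALT'. After: A=6 B=0 C=0 D=6 ZF=1 PC=7 HALTED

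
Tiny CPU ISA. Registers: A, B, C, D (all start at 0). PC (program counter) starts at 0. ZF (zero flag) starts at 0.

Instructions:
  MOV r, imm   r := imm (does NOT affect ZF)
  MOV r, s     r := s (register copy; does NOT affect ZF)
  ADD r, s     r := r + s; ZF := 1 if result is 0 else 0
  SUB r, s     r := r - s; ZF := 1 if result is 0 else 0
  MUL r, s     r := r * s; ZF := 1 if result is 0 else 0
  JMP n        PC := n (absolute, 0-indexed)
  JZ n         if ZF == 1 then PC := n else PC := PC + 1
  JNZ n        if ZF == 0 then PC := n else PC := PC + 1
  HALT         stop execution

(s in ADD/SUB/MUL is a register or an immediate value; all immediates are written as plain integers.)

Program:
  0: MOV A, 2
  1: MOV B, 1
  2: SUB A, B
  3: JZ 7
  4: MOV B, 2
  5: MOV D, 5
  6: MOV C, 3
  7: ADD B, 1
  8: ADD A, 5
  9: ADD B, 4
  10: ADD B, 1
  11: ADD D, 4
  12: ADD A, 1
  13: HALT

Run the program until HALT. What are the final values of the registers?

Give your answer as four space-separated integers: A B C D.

Step 1: PC=0 exec 'MOV A, 2'. After: A=2 B=0 C=0 D=0 ZF=0 PC=1
Step 2: PC=1 exec 'MOV B, 1'. After: A=2 B=1 C=0 D=0 ZF=0 PC=2
Step 3: PC=2 exec 'SUB A, B'. After: A=1 B=1 C=0 D=0 ZF=0 PC=3
Step 4: PC=3 exec 'JZ 7'. After: A=1 B=1 C=0 D=0 ZF=0 PC=4
Step 5: PC=4 exec 'MOV B, 2'. After: A=1 B=2 C=0 D=0 ZF=0 PC=5
Step 6: PC=5 exec 'MOV D, 5'. After: A=1 B=2 C=0 D=5 ZF=0 PC=6
Step 7: PC=6 exec 'MOV C, 3'. After: A=1 B=2 C=3 D=5 ZF=0 PC=7
Step 8: PC=7 exec 'ADD B, 1'. After: A=1 B=3 C=3 D=5 ZF=0 PC=8
Step 9: PC=8 exec 'ADD A, 5'. After: A=6 B=3 C=3 D=5 ZF=0 PC=9
Step 10: PC=9 exec 'ADD B, 4'. After: A=6 B=7 C=3 D=5 ZF=0 PC=10
Step 11: PC=10 exec 'ADD B, 1'. After: A=6 B=8 C=3 D=5 ZF=0 PC=11
Step 12: PC=11 exec 'ADD D, 4'. After: A=6 B=8 C=3 D=9 ZF=0 PC=12
Step 13: PC=12 exec 'ADD A, 1'. After: A=7 B=8 C=3 D=9 ZF=0 PC=13
Step 14: PC=13 exec 'HALT'. After: A=7 B=8 C=3 D=9 ZF=0 PC=13 HALTED

Answer: 7 8 3 9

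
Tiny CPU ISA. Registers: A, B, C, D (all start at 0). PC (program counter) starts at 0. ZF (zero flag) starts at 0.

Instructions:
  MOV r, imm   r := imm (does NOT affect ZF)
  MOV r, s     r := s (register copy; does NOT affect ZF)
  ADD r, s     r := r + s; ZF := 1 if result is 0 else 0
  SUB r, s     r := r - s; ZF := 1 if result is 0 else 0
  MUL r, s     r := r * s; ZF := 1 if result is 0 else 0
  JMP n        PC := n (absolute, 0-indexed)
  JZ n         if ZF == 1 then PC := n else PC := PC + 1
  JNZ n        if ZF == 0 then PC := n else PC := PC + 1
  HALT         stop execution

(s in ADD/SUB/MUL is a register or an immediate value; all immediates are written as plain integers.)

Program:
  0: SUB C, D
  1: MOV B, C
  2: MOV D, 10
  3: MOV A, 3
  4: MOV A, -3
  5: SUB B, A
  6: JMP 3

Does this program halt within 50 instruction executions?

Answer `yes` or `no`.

Answer: no

Derivation:
Step 1: PC=0 exec 'SUB C, D'. After: A=0 B=0 C=0 D=0 ZF=1 PC=1
Step 2: PC=1 exec 'MOV B, C'. After: A=0 B=0 C=0 D=0 ZF=1 PC=2
Step 3: PC=2 exec 'MOV D, 10'. After: A=0 B=0 C=0 D=10 ZF=1 PC=3
Step 4: PC=3 exec 'MOV A, 3'. After: A=3 B=0 C=0 D=10 ZF=1 PC=4
Step 5: PC=4 exec 'MOV A, -3'. After: A=-3 B=0 C=0 D=10 ZF=1 PC=5
Step 6: PC=5 exec 'SUB B, A'. After: A=-3 B=3 C=0 D=10 ZF=0 PC=6
Step 7: PC=6 exec 'JMP 3'. After: A=-3 B=3 C=0 D=10 ZF=0 PC=3
Step 8: PC=3 exec 'MOV A, 3'. After: A=3 B=3 C=0 D=10 ZF=0 PC=4
Step 9: PC=4 exec 'MOV A, -3'. After: A=-3 B=3 C=0 D=10 ZF=0 PC=5
Step 10: PC=5 exec 'SUB B, A'. After: A=-3 B=6 C=0 D=10 ZF=0 PC=6
Step 11: PC=6 exec 'JMP 3'. After: A=-3 B=6 C=0 D=10 ZF=0 PC=3
Step 12: PC=3 exec 'MOV A, 3'. After: A=3 B=6 C=0 D=10 ZF=0 PC=4
Step 13: PC=4 exec 'MOV A, -3'. After: A=-3 B=6 C=0 D=10 ZF=0 PC=5
Step 14: PC=5 exec 'SUB B, A'. After: A=-3 B=9 C=0 D=10 ZF=0 PC=6
Step 15: PC=6 exec 'JMP 3'. After: A=-3 B=9 C=0 D=10 ZF=0 PC=3
After 50 steps: not halted. PC revisits the same instructions with no path to HALT; will never halt.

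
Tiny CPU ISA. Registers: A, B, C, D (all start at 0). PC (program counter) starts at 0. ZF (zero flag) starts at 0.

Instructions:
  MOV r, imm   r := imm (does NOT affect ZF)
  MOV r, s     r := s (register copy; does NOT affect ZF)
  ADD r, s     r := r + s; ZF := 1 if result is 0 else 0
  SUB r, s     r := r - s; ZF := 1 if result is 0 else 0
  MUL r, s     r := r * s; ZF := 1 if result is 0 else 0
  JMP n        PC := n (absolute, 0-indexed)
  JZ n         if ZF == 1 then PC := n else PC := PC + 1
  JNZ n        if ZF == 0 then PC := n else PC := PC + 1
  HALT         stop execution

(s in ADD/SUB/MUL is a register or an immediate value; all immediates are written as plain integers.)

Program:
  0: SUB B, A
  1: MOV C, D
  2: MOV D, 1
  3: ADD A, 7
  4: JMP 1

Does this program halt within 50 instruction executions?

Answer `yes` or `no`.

Step 1: PC=0 exec 'SUB B, A'. After: A=0 B=0 C=0 D=0 ZF=1 PC=1
Step 2: PC=1 exec 'MOV C, D'. After: A=0 B=0 C=0 D=0 ZF=1 PC=2
Step 3: PC=2 exec 'MOV D, 1'. After: A=0 B=0 C=0 D=1 ZF=1 PC=3
Step 4: PC=3 exec 'ADD A, 7'. After: A=7 B=0 C=0 D=1 ZF=0 PC=4
Step 5: PC=4 exec 'JMP 1'. After: A=7 B=0 C=0 D=1 ZF=0 PC=1
Step 6: PC=1 exec 'MOV C, D'. After: A=7 B=0 C=1 D=1 ZF=0 PC=2
Step 7: PC=2 exec 'MOV D, 1'. After: A=7 B=0 C=1 D=1 ZF=0 PC=3
Step 8: PC=3 exec 'ADD A, 7'. After: A=14 B=0 C=1 D=1 ZF=0 PC=4
Step 9: PC=4 exec 'JMP 1'. After: A=14 B=0 C=1 D=1 ZF=0 PC=1
Step 10: PC=1 exec 'MOV C, D'. After: A=14 B=0 C=1 D=1 ZF=0 PC=2
Step 11: PC=2 exec 'MOV D, 1'. After: A=14 B=0 C=1 D=1 ZF=0 PC=3
Step 12: PC=3 exec 'ADD A, 7'. After: A=21 B=0 C=1 D=1 ZF=0 PC=4
Step 13: PC=4 exec 'JMP 1'. After: A=21 B=0 C=1 D=1 ZF=0 PC=1
Step 14: PC=1 exec 'MOV C, D'. After: A=21 B=0 C=1 D=1 ZF=0 PC=2
Step 15: PC=2 exec 'MOV D, 1'. After: A=21 B=0 C=1 D=1 ZF=0 PC=3
After 50 steps: not halted. PC revisits the same instructions with no path to HALT; will never halt.

Answer: no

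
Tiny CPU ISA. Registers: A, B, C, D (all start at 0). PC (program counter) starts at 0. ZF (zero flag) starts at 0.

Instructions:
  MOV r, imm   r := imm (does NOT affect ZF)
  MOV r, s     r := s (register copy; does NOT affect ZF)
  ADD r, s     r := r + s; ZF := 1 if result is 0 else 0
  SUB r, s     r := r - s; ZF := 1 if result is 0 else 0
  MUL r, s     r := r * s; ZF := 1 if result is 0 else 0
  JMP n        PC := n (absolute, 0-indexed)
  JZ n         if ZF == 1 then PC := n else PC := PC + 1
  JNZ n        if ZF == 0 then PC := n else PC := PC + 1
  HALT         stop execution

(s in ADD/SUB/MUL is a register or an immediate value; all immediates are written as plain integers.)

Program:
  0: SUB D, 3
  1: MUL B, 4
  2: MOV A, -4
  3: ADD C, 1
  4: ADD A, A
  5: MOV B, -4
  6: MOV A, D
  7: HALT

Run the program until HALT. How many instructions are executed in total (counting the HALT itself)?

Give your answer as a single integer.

Answer: 8

Derivation:
Step 1: PC=0 exec 'SUB D, 3'. After: A=0 B=0 C=0 D=-3 ZF=0 PC=1
Step 2: PC=1 exec 'MUL B, 4'. After: A=0 B=0 C=0 D=-3 ZF=1 PC=2
Step 3: PC=2 exec 'MOV A, -4'. After: A=-4 B=0 C=0 D=-3 ZF=1 PC=3
Step 4: PC=3 exec 'ADD C, 1'. After: A=-4 B=0 C=1 D=-3 ZF=0 PC=4
Step 5: PC=4 exec 'ADD A, A'. After: A=-8 B=0 C=1 D=-3 ZF=0 PC=5
Step 6: PC=5 exec 'MOV B, -4'. After: A=-8 B=-4 C=1 D=-3 ZF=0 PC=6
Step 7: PC=6 exec 'MOV A, D'. After: A=-3 B=-4 C=1 D=-3 ZF=0 PC=7
Step 8: PC=7 exec 'HALT'. After: A=-3 B=-4 C=1 D=-3 ZF=0 PC=7 HALTED
Total instructions executed: 8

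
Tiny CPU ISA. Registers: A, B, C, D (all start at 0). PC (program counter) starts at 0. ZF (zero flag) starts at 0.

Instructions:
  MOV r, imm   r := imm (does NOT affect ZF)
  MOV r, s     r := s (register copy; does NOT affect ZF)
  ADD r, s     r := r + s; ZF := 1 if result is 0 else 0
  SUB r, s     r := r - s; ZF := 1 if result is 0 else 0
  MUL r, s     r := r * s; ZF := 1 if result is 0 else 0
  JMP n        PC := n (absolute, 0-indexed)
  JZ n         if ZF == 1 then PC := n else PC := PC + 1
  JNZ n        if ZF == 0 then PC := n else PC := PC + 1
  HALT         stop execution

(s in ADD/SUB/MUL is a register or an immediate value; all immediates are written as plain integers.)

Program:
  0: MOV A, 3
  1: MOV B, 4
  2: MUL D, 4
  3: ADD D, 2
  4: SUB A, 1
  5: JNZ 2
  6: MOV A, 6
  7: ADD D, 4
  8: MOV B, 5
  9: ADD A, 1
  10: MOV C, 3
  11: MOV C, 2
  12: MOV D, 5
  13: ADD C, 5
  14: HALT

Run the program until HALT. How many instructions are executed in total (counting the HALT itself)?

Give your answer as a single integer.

Step 1: PC=0 exec 'MOV A, 3'. After: A=3 B=0 C=0 D=0 ZF=0 PC=1
Step 2: PC=1 exec 'MOV B, 4'. After: A=3 B=4 C=0 D=0 ZF=0 PC=2
Step 3: PC=2 exec 'MUL D, 4'. After: A=3 B=4 C=0 D=0 ZF=1 PC=3
Step 4: PC=3 exec 'ADD D, 2'. After: A=3 B=4 C=0 D=2 ZF=0 PC=4
Step 5: PC=4 exec 'SUB A, 1'. After: A=2 B=4 C=0 D=2 ZF=0 PC=5
Step 6: PC=5 exec 'JNZ 2'. After: A=2 B=4 C=0 D=2 ZF=0 PC=2
Step 7: PC=2 exec 'MUL D, 4'. After: A=2 B=4 C=0 D=8 ZF=0 PC=3
Step 8: PC=3 exec 'ADD D, 2'. After: A=2 B=4 C=0 D=10 ZF=0 PC=4
Step 9: PC=4 exec 'SUB A, 1'. After: A=1 B=4 C=0 D=10 ZF=0 PC=5
Step 10: PC=5 exec 'JNZ 2'. After: A=1 B=4 C=0 D=10 ZF=0 PC=2
Step 11: PC=2 exec 'MUL D, 4'. After: A=1 B=4 C=0 D=40 ZF=0 PC=3
Step 12: PC=3 exec 'ADD D, 2'. After: A=1 B=4 C=0 D=42 ZF=0 PC=4
Step 13: PC=4 exec 'SUB A, 1'. After: A=0 B=4 C=0 D=42 ZF=1 PC=5
Step 14: PC=5 exec 'JNZ 2'. After: A=0 B=4 C=0 D=42 ZF=1 PC=6
Step 15: PC=6 exec 'MOV A, 6'. After: A=6 B=4 C=0 D=42 ZF=1 PC=7
Step 16: PC=7 exec 'ADD D, 4'. After: A=6 B=4 C=0 D=46 ZF=0 PC=8
Step 17: PC=8 exec 'MOV B, 5'. After: A=6 B=5 C=0 D=46 ZF=0 PC=9
Step 18: PC=9 exec 'ADD A, 1'. After: A=7 B=5 C=0 D=46 ZF=0 PC=10
Step 19: PC=10 exec 'MOV C, 3'. After: A=7 B=5 C=3 D=46 ZF=0 PC=11
Step 20: PC=11 exec 'MOV C, 2'. After: A=7 B=5 C=2 D=46 ZF=0 PC=12
Step 21: PC=12 exec 'MOV D, 5'. After: A=7 B=5 C=2 D=5 ZF=0 PC=13
Step 22: PC=13 exec 'ADD C, 5'. After: A=7 B=5 C=7 D=5 ZF=0 PC=14
Step 23: PC=14 exec 'HALT'. After: A=7 B=5 C=7 D=5 ZF=0 PC=14 HALTED
Total instructions executed: 23

Answer: 23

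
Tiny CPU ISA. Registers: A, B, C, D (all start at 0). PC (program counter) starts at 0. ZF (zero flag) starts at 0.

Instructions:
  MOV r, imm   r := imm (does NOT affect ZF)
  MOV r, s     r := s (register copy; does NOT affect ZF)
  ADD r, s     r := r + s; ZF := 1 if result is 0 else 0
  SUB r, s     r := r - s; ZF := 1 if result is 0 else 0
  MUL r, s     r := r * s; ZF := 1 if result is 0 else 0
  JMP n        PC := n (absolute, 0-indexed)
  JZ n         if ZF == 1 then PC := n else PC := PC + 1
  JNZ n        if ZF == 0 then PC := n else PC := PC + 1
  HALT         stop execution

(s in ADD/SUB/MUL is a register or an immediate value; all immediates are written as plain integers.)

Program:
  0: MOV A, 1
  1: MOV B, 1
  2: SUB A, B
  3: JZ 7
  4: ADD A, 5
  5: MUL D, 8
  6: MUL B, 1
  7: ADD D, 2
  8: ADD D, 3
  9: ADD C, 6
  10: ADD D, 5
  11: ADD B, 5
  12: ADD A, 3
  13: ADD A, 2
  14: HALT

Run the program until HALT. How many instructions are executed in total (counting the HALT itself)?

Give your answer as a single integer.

Step 1: PC=0 exec 'MOV A, 1'. After: A=1 B=0 C=0 D=0 ZF=0 PC=1
Step 2: PC=1 exec 'MOV B, 1'. After: A=1 B=1 C=0 D=0 ZF=0 PC=2
Step 3: PC=2 exec 'SUB A, B'. After: A=0 B=1 C=0 D=0 ZF=1 PC=3
Step 4: PC=3 exec 'JZ 7'. After: A=0 B=1 C=0 D=0 ZF=1 PC=7
Step 5: PC=7 exec 'ADD D, 2'. After: A=0 B=1 C=0 D=2 ZF=0 PC=8
Step 6: PC=8 exec 'ADD D, 3'. After: A=0 B=1 C=0 D=5 ZF=0 PC=9
Step 7: PC=9 exec 'ADD C, 6'. After: A=0 B=1 C=6 D=5 ZF=0 PC=10
Step 8: PC=10 exec 'ADD D, 5'. After: A=0 B=1 C=6 D=10 ZF=0 PC=11
Step 9: PC=11 exec 'ADD B, 5'. After: A=0 B=6 C=6 D=10 ZF=0 PC=12
Step 10: PC=12 exec 'ADD A, 3'. After: A=3 B=6 C=6 D=10 ZF=0 PC=13
Step 11: PC=13 exec 'ADD A, 2'. After: A=5 B=6 C=6 D=10 ZF=0 PC=14
Step 12: PC=14 exec 'HALT'. After: A=5 B=6 C=6 D=10 ZF=0 PC=14 HALTED
Total instructions executed: 12

Answer: 12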